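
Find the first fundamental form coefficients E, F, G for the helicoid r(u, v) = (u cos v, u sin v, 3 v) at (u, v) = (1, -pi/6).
E = 1;  F = 0;  G = 10

Partials: r_u = (cos(v), sin(v), 0), r_v = (-u*sin(v), u*cos(v), 3). As functions of (u, v):
  E = r_u · r_u = 1,
  F = r_u · r_v = 0,
  G = r_v · r_v = u^2 + 9.
Evaluating at (u, v) = (1, -pi/6): E = 1, F = 0, G = 10.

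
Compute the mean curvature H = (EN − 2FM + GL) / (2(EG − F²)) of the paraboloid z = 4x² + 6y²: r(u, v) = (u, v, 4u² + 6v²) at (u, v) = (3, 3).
H = 8650*sqrt(1873)/3508129

With E = 64*u^2 + 1, F = 96*u*v, G = 144*v^2 + 1, L = 8/sqrt(64*u^2 + 144*v^2 + 1), M = 0, N = 12/sqrt(64*u^2 + 144*v^2 + 1), assemble
  H = (EN − 2FM + GL) / (2(EG − F²)) = 2*(192*u^2 + 288*v^2 + 5)/(64*u^2 + 144*v^2 + 1)^(3/2).
At (u, v) = (3, 3): H = 8650*sqrt(1873)/3508129.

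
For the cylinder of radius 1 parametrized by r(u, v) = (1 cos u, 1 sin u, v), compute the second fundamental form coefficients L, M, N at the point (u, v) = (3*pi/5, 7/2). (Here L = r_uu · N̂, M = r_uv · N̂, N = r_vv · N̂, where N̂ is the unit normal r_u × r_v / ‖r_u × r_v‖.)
L = -1;  M = 0;  N = 0

Compute the unit normal N̂(u, v) = (cos(u), sin(u), 0), and the second partials r_uu, r_uv, r_vv. Take dot products:
  L(u, v) = r_uu · N̂ = -1,
  M(u, v) = r_uv · N̂ = 0,
  N(u, v) = r_vv · N̂ = 0.
Evaluating at (u, v) = (3*pi/5, 7/2):
  L = -1, M = 0, N = 0.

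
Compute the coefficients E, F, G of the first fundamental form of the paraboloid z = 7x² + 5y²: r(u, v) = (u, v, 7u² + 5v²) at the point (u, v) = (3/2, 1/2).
E = 442;  F = 105;  G = 26

Partials: r_u = (1, 0, 14*u), r_v = (0, 1, 10*v). As functions of (u, v):
  E = r_u · r_u = 196*u^2 + 1,
  F = r_u · r_v = 140*u*v,
  G = r_v · r_v = 100*v^2 + 1.
Evaluating at (u, v) = (3/2, 1/2): E = 442, F = 105, G = 26.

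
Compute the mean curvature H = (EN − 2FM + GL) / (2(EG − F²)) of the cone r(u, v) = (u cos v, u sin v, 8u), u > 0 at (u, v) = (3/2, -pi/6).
H = 8*sqrt(65)/195

With E = 65, F = 0, G = u^2, L = 0, M = 0, N = 8*sqrt(65)*u^2/(65*Abs(u)), assemble
  H = (EN − 2FM + GL) / (2(EG − F²)) = 4*sqrt(65)/(65*Abs(u)).
At (u, v) = (3/2, -pi/6): H = 8*sqrt(65)/195.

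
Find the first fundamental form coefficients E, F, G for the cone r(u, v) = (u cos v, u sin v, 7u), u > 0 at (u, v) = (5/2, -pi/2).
E = 50;  F = 0;  G = 25/4

Partials: r_u = (cos(v), sin(v), 7), r_v = (-u*sin(v), u*cos(v), 0). As functions of (u, v):
  E = r_u · r_u = 50,
  F = r_u · r_v = 0,
  G = r_v · r_v = u^2.
Evaluating at (u, v) = (5/2, -pi/2): E = 50, F = 0, G = 25/4.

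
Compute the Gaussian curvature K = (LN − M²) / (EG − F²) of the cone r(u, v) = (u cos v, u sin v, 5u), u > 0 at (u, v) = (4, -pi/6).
K = 0

Coefficients of the first fundamental form: E = 26, F = 0, G = u^2.
Coefficients of the second fundamental form: L = 0, M = 0, N = 5*sqrt(26)*u^2/(26*Abs(u)).
Assemble K = (LN − M²)/(EG − F²) = 0. At (u, v) = (4, -pi/6): K = 0.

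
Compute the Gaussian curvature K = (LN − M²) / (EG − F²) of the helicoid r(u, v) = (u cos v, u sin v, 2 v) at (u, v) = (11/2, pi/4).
K = -64/18769

Coefficients of the first fundamental form: E = 1, F = 0, G = u^2 + 4.
Coefficients of the second fundamental form: L = 0, M = -2/sqrt(u^2 + 4), N = 0.
Assemble K = (LN − M²)/(EG − F²) = -4/(u^2 + 4)^2. At (u, v) = (11/2, pi/4): K = -64/18769.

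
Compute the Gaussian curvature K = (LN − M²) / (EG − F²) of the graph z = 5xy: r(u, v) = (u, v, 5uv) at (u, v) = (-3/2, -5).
K = -400/7447441

Coefficients of the first fundamental form: E = 25*v^2 + 1, F = 25*u*v, G = 25*u^2 + 1.
Coefficients of the second fundamental form: L = 0, M = 5/sqrt(25*u^2 + 25*v^2 + 1), N = 0.
Assemble K = (LN − M²)/(EG − F²) = -25/(625*u^4 + 1250*u^2*v^2 + 50*u^2 + 625*v^4 + 50*v^2 + 1). At (u, v) = (-3/2, -5): K = -400/7447441.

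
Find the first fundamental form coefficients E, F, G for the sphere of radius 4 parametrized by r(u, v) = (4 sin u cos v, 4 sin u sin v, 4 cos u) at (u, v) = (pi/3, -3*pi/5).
E = 16;  F = 0;  G = 12

Partials: r_u = (4*cos(u)*cos(v), 4*sin(v)*cos(u), -4*sin(u)), r_v = (-4*sin(u)*sin(v), 4*sin(u)*cos(v), 0). As functions of (u, v):
  E = r_u · r_u = 16,
  F = r_u · r_v = 0,
  G = r_v · r_v = 16*sin(u)^2.
Evaluating at (u, v) = (pi/3, -3*pi/5): E = 16, F = 0, G = 12.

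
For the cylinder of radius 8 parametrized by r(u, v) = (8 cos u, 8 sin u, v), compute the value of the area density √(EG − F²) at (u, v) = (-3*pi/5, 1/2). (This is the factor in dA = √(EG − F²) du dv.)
√(EG − F²)|_{(-3*pi/5, 1/2)} = 8

E = 64, F = 0, G = 1, so EG − F² = 64. Taking the positive square root: √(EG − F²) = 8. At (u, v) = (-3*pi/5, 1/2): 8.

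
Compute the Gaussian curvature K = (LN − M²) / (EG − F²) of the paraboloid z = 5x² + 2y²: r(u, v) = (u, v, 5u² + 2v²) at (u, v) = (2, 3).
K = 8/59405

Coefficients of the first fundamental form: E = 100*u^2 + 1, F = 40*u*v, G = 16*v^2 + 1.
Coefficients of the second fundamental form: L = 10/sqrt(100*u^2 + 16*v^2 + 1), M = 0, N = 4/sqrt(100*u^2 + 16*v^2 + 1).
Assemble K = (LN − M²)/(EG − F²) = 40/(10000*u^4 + 3200*u^2*v^2 + 200*u^2 + 256*v^4 + 32*v^2 + 1). At (u, v) = (2, 3): K = 8/59405.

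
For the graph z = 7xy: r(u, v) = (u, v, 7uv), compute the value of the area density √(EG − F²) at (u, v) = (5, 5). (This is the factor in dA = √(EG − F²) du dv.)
√(EG − F²)|_{(5, 5)} = sqrt(2451)

E = 49*v^2 + 1, F = 49*u*v, G = 49*u^2 + 1, so EG − F² = 49*u^2 + 49*v^2 + 1. Taking the positive square root: √(EG − F²) = sqrt(49*u^2 + 49*v^2 + 1). At (u, v) = (5, 5): sqrt(2451).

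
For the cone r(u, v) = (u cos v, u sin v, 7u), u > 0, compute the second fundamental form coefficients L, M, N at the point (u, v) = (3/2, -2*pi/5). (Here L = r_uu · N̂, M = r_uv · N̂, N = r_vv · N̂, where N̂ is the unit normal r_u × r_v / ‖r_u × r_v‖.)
L = 0;  M = 0;  N = 21*sqrt(2)/20

Compute the unit normal N̂(u, v) = (-7*sqrt(2)*u*cos(v)/(10*Abs(u)), -7*sqrt(2)*u*sin(v)/(10*Abs(u)), sqrt(2)*u/(10*Abs(u))), and the second partials r_uu, r_uv, r_vv. Take dot products:
  L(u, v) = r_uu · N̂ = 0,
  M(u, v) = r_uv · N̂ = 0,
  N(u, v) = r_vv · N̂ = 7*sqrt(2)*u^2/(10*Abs(u)).
Evaluating at (u, v) = (3/2, -2*pi/5):
  L = 0, M = 0, N = 21*sqrt(2)/20.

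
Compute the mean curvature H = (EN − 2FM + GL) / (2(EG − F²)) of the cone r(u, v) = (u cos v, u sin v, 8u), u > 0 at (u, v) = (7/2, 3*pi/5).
H = 8*sqrt(65)/455

With E = 65, F = 0, G = u^2, L = 0, M = 0, N = 8*sqrt(65)*u^2/(65*Abs(u)), assemble
  H = (EN − 2FM + GL) / (2(EG − F²)) = 4*sqrt(65)/(65*Abs(u)).
At (u, v) = (7/2, 3*pi/5): H = 8*sqrt(65)/455.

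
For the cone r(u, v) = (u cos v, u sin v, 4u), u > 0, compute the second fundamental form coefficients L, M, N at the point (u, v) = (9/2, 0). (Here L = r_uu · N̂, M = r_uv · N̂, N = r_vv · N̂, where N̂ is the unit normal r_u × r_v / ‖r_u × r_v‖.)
L = 0;  M = 0;  N = 18*sqrt(17)/17

Compute the unit normal N̂(u, v) = (-4*sqrt(17)*u*cos(v)/(17*Abs(u)), -4*sqrt(17)*u*sin(v)/(17*Abs(u)), sqrt(17)*u/(17*Abs(u))), and the second partials r_uu, r_uv, r_vv. Take dot products:
  L(u, v) = r_uu · N̂ = 0,
  M(u, v) = r_uv · N̂ = 0,
  N(u, v) = r_vv · N̂ = 4*sqrt(17)*u^2/(17*Abs(u)).
Evaluating at (u, v) = (9/2, 0):
  L = 0, M = 0, N = 18*sqrt(17)/17.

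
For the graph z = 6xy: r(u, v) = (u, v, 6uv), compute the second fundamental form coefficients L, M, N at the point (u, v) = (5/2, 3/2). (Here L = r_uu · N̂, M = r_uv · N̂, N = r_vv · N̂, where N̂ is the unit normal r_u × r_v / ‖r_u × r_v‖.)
L = 0;  M = 6*sqrt(307)/307;  N = 0

Compute the unit normal N̂(u, v) = (-6*v/sqrt(36*u^2 + 36*v^2 + 1), -6*u/sqrt(36*u^2 + 36*v^2 + 1), 1/sqrt(36*u^2 + 36*v^2 + 1)), and the second partials r_uu, r_uv, r_vv. Take dot products:
  L(u, v) = r_uu · N̂ = 0,
  M(u, v) = r_uv · N̂ = 6/sqrt(36*u^2 + 36*v^2 + 1),
  N(u, v) = r_vv · N̂ = 0.
Evaluating at (u, v) = (5/2, 3/2):
  L = 0, M = 6*sqrt(307)/307, N = 0.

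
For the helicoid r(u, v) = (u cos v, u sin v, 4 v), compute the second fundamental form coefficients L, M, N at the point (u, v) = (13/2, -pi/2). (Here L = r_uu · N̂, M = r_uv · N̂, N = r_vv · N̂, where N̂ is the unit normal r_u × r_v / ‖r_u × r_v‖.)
L = 0;  M = -8*sqrt(233)/233;  N = 0

Compute the unit normal N̂(u, v) = (4*sin(v)/sqrt(u^2 + 16), -4*cos(v)/sqrt(u^2 + 16), u/sqrt(u^2 + 16)), and the second partials r_uu, r_uv, r_vv. Take dot products:
  L(u, v) = r_uu · N̂ = 0,
  M(u, v) = r_uv · N̂ = -4/sqrt(u^2 + 16),
  N(u, v) = r_vv · N̂ = 0.
Evaluating at (u, v) = (13/2, -pi/2):
  L = 0, M = -8*sqrt(233)/233, N = 0.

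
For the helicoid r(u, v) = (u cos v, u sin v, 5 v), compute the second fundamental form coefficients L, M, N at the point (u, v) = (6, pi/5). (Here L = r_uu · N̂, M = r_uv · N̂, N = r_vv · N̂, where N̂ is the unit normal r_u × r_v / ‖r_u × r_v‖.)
L = 0;  M = -5*sqrt(61)/61;  N = 0

Compute the unit normal N̂(u, v) = (5*sin(v)/sqrt(u^2 + 25), -5*cos(v)/sqrt(u^2 + 25), u/sqrt(u^2 + 25)), and the second partials r_uu, r_uv, r_vv. Take dot products:
  L(u, v) = r_uu · N̂ = 0,
  M(u, v) = r_uv · N̂ = -5/sqrt(u^2 + 25),
  N(u, v) = r_vv · N̂ = 0.
Evaluating at (u, v) = (6, pi/5):
  L = 0, M = -5*sqrt(61)/61, N = 0.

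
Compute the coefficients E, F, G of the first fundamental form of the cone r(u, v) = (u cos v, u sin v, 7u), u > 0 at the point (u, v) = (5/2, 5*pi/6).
E = 50;  F = 0;  G = 25/4

Partials: r_u = (cos(v), sin(v), 7), r_v = (-u*sin(v), u*cos(v), 0). As functions of (u, v):
  E = r_u · r_u = 50,
  F = r_u · r_v = 0,
  G = r_v · r_v = u^2.
Evaluating at (u, v) = (5/2, 5*pi/6): E = 50, F = 0, G = 25/4.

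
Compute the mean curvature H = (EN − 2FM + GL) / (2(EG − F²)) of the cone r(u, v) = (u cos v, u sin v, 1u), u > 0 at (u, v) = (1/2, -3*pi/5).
H = sqrt(2)/2

With E = 2, F = 0, G = u^2, L = 0, M = 0, N = sqrt(2)*u^2/(2*Abs(u)), assemble
  H = (EN − 2FM + GL) / (2(EG − F²)) = sqrt(2)/(4*Abs(u)).
At (u, v) = (1/2, -3*pi/5): H = sqrt(2)/2.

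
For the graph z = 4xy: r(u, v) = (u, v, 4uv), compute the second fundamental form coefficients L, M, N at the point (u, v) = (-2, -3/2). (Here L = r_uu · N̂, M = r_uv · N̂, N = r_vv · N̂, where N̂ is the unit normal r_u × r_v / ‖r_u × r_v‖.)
L = 0;  M = 4*sqrt(101)/101;  N = 0

Compute the unit normal N̂(u, v) = (-4*v/sqrt(16*u^2 + 16*v^2 + 1), -4*u/sqrt(16*u^2 + 16*v^2 + 1), 1/sqrt(16*u^2 + 16*v^2 + 1)), and the second partials r_uu, r_uv, r_vv. Take dot products:
  L(u, v) = r_uu · N̂ = 0,
  M(u, v) = r_uv · N̂ = 4/sqrt(16*u^2 + 16*v^2 + 1),
  N(u, v) = r_vv · N̂ = 0.
Evaluating at (u, v) = (-2, -3/2):
  L = 0, M = 4*sqrt(101)/101, N = 0.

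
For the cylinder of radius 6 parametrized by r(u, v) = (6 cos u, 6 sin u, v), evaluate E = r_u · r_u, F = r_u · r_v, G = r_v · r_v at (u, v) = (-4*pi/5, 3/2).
E = 36;  F = 0;  G = 1

Partials: r_u = (-6*sin(u), 6*cos(u), 0), r_v = (0, 0, 1). As functions of (u, v):
  E = r_u · r_u = 36,
  F = r_u · r_v = 0,
  G = r_v · r_v = 1.
Evaluating at (u, v) = (-4*pi/5, 3/2): E = 36, F = 0, G = 1.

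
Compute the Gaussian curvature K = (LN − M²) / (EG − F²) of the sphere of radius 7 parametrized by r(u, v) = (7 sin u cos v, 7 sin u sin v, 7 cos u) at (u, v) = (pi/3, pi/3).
K = 1/49

Coefficients of the first fundamental form: E = 49, F = 0, G = 49*sin(u)^2.
Coefficients of the second fundamental form: L = -7*sin(u)/Abs(sin(u)), M = 0, N = -7*sin(u)^3/Abs(sin(u)).
Assemble K = (LN − M²)/(EG − F²) = 1/49. At (u, v) = (pi/3, pi/3): K = 1/49.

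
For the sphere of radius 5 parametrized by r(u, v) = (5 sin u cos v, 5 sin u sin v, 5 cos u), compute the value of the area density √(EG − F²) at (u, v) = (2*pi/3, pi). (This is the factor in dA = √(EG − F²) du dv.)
√(EG − F²)|_{(2*pi/3, pi)} = 25*sqrt(3)/2

E = 25, F = 0, G = 25*sin(u)^2, so EG − F² = 625*sin(u)^2. Taking the positive square root: √(EG − F²) = 25*Abs(sin(u)). At (u, v) = (2*pi/3, pi): 25*sqrt(3)/2.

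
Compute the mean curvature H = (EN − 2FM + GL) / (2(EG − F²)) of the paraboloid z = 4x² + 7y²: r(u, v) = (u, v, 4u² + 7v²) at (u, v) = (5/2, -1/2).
H = 3007*sqrt(2)/13500

With E = 64*u^2 + 1, F = 112*u*v, G = 196*v^2 + 1, L = 8/sqrt(64*u^2 + 196*v^2 + 1), M = 0, N = 14/sqrt(64*u^2 + 196*v^2 + 1), assemble
  H = (EN − 2FM + GL) / (2(EG − F²)) = (448*u^2 + 784*v^2 + 11)/(64*u^2 + 196*v^2 + 1)^(3/2).
At (u, v) = (5/2, -1/2): H = 3007*sqrt(2)/13500.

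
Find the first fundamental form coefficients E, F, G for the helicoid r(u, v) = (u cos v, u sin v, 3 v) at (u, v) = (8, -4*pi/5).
E = 1;  F = 0;  G = 73

Partials: r_u = (cos(v), sin(v), 0), r_v = (-u*sin(v), u*cos(v), 3). As functions of (u, v):
  E = r_u · r_u = 1,
  F = r_u · r_v = 0,
  G = r_v · r_v = u^2 + 9.
Evaluating at (u, v) = (8, -4*pi/5): E = 1, F = 0, G = 73.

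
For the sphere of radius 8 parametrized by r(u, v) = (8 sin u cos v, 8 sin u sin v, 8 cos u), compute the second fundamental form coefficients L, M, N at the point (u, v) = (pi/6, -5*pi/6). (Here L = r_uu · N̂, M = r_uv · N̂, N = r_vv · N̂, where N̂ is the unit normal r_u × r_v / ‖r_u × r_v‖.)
L = -8;  M = 0;  N = -2

Compute the unit normal N̂(u, v) = (sin(u)^2*cos(v)/Abs(sin(u)), sin(u)^2*sin(v)/Abs(sin(u)), sin(2*u)/(2*Abs(sin(u)))), and the second partials r_uu, r_uv, r_vv. Take dot products:
  L(u, v) = r_uu · N̂ = -8*sin(u)/Abs(sin(u)),
  M(u, v) = r_uv · N̂ = 0,
  N(u, v) = r_vv · N̂ = -8*sin(u)^3/Abs(sin(u)).
Evaluating at (u, v) = (pi/6, -5*pi/6):
  L = -8, M = 0, N = -2.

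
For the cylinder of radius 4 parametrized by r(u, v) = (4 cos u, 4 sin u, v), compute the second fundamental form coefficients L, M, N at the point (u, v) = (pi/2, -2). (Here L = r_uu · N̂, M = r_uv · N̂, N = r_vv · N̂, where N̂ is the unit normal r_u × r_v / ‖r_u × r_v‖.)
L = -4;  M = 0;  N = 0

Compute the unit normal N̂(u, v) = (cos(u), sin(u), 0), and the second partials r_uu, r_uv, r_vv. Take dot products:
  L(u, v) = r_uu · N̂ = -4,
  M(u, v) = r_uv · N̂ = 0,
  N(u, v) = r_vv · N̂ = 0.
Evaluating at (u, v) = (pi/2, -2):
  L = -4, M = 0, N = 0.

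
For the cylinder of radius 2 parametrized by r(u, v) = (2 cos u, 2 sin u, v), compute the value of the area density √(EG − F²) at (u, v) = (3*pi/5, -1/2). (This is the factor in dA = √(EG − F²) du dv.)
√(EG − F²)|_{(3*pi/5, -1/2)} = 2

E = 4, F = 0, G = 1, so EG − F² = 4. Taking the positive square root: √(EG − F²) = 2. At (u, v) = (3*pi/5, -1/2): 2.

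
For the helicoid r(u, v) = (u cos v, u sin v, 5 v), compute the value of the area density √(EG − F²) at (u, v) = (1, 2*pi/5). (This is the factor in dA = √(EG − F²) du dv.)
√(EG − F²)|_{(1, 2*pi/5)} = sqrt(26)

E = 1, F = 0, G = u^2 + 25, so EG − F² = u^2 + 25. Taking the positive square root: √(EG − F²) = sqrt(u^2 + 25). At (u, v) = (1, 2*pi/5): sqrt(26).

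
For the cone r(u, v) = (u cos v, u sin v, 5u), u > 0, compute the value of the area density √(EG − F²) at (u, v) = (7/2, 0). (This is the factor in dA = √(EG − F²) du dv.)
√(EG − F²)|_{(7/2, 0)} = 7*sqrt(26)/2

E = 26, F = 0, G = u^2, so EG − F² = 26*u^2. Taking the positive square root: √(EG − F²) = sqrt(26)*Abs(u). At (u, v) = (7/2, 0): 7*sqrt(26)/2.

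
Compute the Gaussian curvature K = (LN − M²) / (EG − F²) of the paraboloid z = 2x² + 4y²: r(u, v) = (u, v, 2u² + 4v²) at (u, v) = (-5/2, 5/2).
K = 32/251001

Coefficients of the first fundamental form: E = 16*u^2 + 1, F = 32*u*v, G = 64*v^2 + 1.
Coefficients of the second fundamental form: L = 4/sqrt(16*u^2 + 64*v^2 + 1), M = 0, N = 8/sqrt(16*u^2 + 64*v^2 + 1).
Assemble K = (LN − M²)/(EG − F²) = 32/(256*u^4 + 2048*u^2*v^2 + 32*u^2 + 4096*v^4 + 128*v^2 + 1). At (u, v) = (-5/2, 5/2): K = 32/251001.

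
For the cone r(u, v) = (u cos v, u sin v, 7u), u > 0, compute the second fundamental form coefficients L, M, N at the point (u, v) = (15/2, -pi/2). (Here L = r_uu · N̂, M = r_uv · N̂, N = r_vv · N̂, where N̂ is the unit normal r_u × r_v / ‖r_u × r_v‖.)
L = 0;  M = 0;  N = 21*sqrt(2)/4

Compute the unit normal N̂(u, v) = (-7*sqrt(2)*u*cos(v)/(10*Abs(u)), -7*sqrt(2)*u*sin(v)/(10*Abs(u)), sqrt(2)*u/(10*Abs(u))), and the second partials r_uu, r_uv, r_vv. Take dot products:
  L(u, v) = r_uu · N̂ = 0,
  M(u, v) = r_uv · N̂ = 0,
  N(u, v) = r_vv · N̂ = 7*sqrt(2)*u^2/(10*Abs(u)).
Evaluating at (u, v) = (15/2, -pi/2):
  L = 0, M = 0, N = 21*sqrt(2)/4.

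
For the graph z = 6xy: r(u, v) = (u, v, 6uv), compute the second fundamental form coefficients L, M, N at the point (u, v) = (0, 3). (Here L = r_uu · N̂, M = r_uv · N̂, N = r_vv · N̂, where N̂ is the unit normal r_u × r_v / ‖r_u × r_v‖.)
L = 0;  M = 6*sqrt(13)/65;  N = 0

Compute the unit normal N̂(u, v) = (-6*v/sqrt(36*u^2 + 36*v^2 + 1), -6*u/sqrt(36*u^2 + 36*v^2 + 1), 1/sqrt(36*u^2 + 36*v^2 + 1)), and the second partials r_uu, r_uv, r_vv. Take dot products:
  L(u, v) = r_uu · N̂ = 0,
  M(u, v) = r_uv · N̂ = 6/sqrt(36*u^2 + 36*v^2 + 1),
  N(u, v) = r_vv · N̂ = 0.
Evaluating at (u, v) = (0, 3):
  L = 0, M = 6*sqrt(13)/65, N = 0.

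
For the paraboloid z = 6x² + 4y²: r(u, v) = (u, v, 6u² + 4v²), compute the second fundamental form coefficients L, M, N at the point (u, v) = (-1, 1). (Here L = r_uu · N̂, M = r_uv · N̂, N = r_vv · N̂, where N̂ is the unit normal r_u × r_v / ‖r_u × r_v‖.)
L = 12*sqrt(209)/209;  M = 0;  N = 8*sqrt(209)/209

Compute the unit normal N̂(u, v) = (-12*u/sqrt(144*u^2 + 64*v^2 + 1), -8*v/sqrt(144*u^2 + 64*v^2 + 1), 1/sqrt(144*u^2 + 64*v^2 + 1)), and the second partials r_uu, r_uv, r_vv. Take dot products:
  L(u, v) = r_uu · N̂ = 12/sqrt(144*u^2 + 64*v^2 + 1),
  M(u, v) = r_uv · N̂ = 0,
  N(u, v) = r_vv · N̂ = 8/sqrt(144*u^2 + 64*v^2 + 1).
Evaluating at (u, v) = (-1, 1):
  L = 12*sqrt(209)/209, M = 0, N = 8*sqrt(209)/209.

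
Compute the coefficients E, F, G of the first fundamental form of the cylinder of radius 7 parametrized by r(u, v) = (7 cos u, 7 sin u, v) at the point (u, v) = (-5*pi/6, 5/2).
E = 49;  F = 0;  G = 1

Partials: r_u = (-7*sin(u), 7*cos(u), 0), r_v = (0, 0, 1). As functions of (u, v):
  E = r_u · r_u = 49,
  F = r_u · r_v = 0,
  G = r_v · r_v = 1.
Evaluating at (u, v) = (-5*pi/6, 5/2): E = 49, F = 0, G = 1.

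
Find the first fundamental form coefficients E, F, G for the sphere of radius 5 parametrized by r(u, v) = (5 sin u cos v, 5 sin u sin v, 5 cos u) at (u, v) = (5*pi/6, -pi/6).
E = 25;  F = 0;  G = 25/4

Partials: r_u = (5*cos(u)*cos(v), 5*sin(v)*cos(u), -5*sin(u)), r_v = (-5*sin(u)*sin(v), 5*sin(u)*cos(v), 0). As functions of (u, v):
  E = r_u · r_u = 25,
  F = r_u · r_v = 0,
  G = r_v · r_v = 25*sin(u)^2.
Evaluating at (u, v) = (5*pi/6, -pi/6): E = 25, F = 0, G = 25/4.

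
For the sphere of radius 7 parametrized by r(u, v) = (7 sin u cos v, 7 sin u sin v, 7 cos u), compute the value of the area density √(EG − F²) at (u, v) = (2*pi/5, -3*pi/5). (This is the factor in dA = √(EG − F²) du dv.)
√(EG − F²)|_{(2*pi/5, -3*pi/5)} = 49*sqrt(2*sqrt(5) + 10)/4

E = 49, F = 0, G = 49*sin(u)^2, so EG − F² = 2401*sin(u)^2. Taking the positive square root: √(EG − F²) = 49*Abs(sin(u)). At (u, v) = (2*pi/5, -3*pi/5): 49*sqrt(2*sqrt(5) + 10)/4.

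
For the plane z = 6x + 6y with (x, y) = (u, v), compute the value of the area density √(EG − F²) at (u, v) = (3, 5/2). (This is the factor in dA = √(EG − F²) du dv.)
√(EG − F²)|_{(3, 5/2)} = sqrt(73)

E = 37, F = 36, G = 37, so EG − F² = 73. Taking the positive square root: √(EG − F²) = sqrt(73). At (u, v) = (3, 5/2): sqrt(73).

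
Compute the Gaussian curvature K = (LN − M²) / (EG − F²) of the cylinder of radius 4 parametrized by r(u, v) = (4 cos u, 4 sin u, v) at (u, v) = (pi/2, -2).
K = 0

Coefficients of the first fundamental form: E = 16, F = 0, G = 1.
Coefficients of the second fundamental form: L = -4, M = 0, N = 0.
Assemble K = (LN − M²)/(EG − F²) = 0. At (u, v) = (pi/2, -2): K = 0.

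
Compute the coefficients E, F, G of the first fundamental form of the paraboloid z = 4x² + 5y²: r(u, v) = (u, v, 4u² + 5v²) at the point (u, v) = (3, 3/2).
E = 577;  F = 360;  G = 226

Partials: r_u = (1, 0, 8*u), r_v = (0, 1, 10*v). As functions of (u, v):
  E = r_u · r_u = 64*u^2 + 1,
  F = r_u · r_v = 80*u*v,
  G = r_v · r_v = 100*v^2 + 1.
Evaluating at (u, v) = (3, 3/2): E = 577, F = 360, G = 226.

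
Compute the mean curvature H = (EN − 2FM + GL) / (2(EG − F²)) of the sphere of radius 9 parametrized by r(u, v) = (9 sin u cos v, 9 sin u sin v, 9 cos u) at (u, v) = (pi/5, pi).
H = -1/9

With E = 81, F = 0, G = 81*sin(u)^2, L = -9*sin(u)/Abs(sin(u)), M = 0, N = -9*sin(u)^3/Abs(sin(u)), assemble
  H = (EN − 2FM + GL) / (2(EG − F²)) = -sin(u)/(9*Abs(sin(u))).
At (u, v) = (pi/5, pi): H = -1/9.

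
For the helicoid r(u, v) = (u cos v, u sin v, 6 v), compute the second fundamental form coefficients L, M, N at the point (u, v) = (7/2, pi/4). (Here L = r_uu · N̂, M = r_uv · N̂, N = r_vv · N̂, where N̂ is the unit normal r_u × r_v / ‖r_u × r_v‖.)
L = 0;  M = -12*sqrt(193)/193;  N = 0

Compute the unit normal N̂(u, v) = (6*sin(v)/sqrt(u^2 + 36), -6*cos(v)/sqrt(u^2 + 36), u/sqrt(u^2 + 36)), and the second partials r_uu, r_uv, r_vv. Take dot products:
  L(u, v) = r_uu · N̂ = 0,
  M(u, v) = r_uv · N̂ = -6/sqrt(u^2 + 36),
  N(u, v) = r_vv · N̂ = 0.
Evaluating at (u, v) = (7/2, pi/4):
  L = 0, M = -12*sqrt(193)/193, N = 0.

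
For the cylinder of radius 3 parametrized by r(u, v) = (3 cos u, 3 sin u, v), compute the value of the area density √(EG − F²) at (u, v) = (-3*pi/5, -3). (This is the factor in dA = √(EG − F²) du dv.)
√(EG − F²)|_{(-3*pi/5, -3)} = 3

E = 9, F = 0, G = 1, so EG − F² = 9. Taking the positive square root: √(EG − F²) = 3. At (u, v) = (-3*pi/5, -3): 3.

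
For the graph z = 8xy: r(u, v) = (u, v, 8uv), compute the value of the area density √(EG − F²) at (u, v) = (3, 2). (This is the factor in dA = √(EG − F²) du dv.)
√(EG − F²)|_{(3, 2)} = 7*sqrt(17)

E = 64*v^2 + 1, F = 64*u*v, G = 64*u^2 + 1, so EG − F² = 64*u^2 + 64*v^2 + 1. Taking the positive square root: √(EG − F²) = sqrt(64*u^2 + 64*v^2 + 1). At (u, v) = (3, 2): 7*sqrt(17).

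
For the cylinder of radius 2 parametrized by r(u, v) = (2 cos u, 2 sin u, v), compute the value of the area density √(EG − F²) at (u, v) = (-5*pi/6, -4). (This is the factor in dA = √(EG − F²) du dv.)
√(EG − F²)|_{(-5*pi/6, -4)} = 2

E = 4, F = 0, G = 1, so EG − F² = 4. Taking the positive square root: √(EG − F²) = 2. At (u, v) = (-5*pi/6, -4): 2.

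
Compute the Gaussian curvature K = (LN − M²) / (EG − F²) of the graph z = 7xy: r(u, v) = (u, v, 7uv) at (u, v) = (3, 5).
K = -49/2778889

Coefficients of the first fundamental form: E = 49*v^2 + 1, F = 49*u*v, G = 49*u^2 + 1.
Coefficients of the second fundamental form: L = 0, M = 7/sqrt(49*u^2 + 49*v^2 + 1), N = 0.
Assemble K = (LN − M²)/(EG − F²) = -49/(2401*u^4 + 4802*u^2*v^2 + 98*u^2 + 2401*v^4 + 98*v^2 + 1). At (u, v) = (3, 5): K = -49/2778889.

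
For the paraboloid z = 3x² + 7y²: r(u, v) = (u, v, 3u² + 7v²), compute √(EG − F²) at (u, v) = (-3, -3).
√(EG − F²)|_{(-3, -3)} = sqrt(2089)

E = 36*u^2 + 1, F = 84*u*v, G = 196*v^2 + 1; EG − F² = 36*u^2 + 196*v^2 + 1; √(EG − F²) = sqrt(36*u^2 + 196*v^2 + 1). At the given point: sqrt(2089).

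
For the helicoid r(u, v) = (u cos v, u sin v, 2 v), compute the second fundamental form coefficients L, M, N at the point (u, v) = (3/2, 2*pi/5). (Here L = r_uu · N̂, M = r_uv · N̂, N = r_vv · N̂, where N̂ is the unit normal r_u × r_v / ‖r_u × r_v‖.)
L = 0;  M = -4/5;  N = 0

Compute the unit normal N̂(u, v) = (2*sin(v)/sqrt(u^2 + 4), -2*cos(v)/sqrt(u^2 + 4), u/sqrt(u^2 + 4)), and the second partials r_uu, r_uv, r_vv. Take dot products:
  L(u, v) = r_uu · N̂ = 0,
  M(u, v) = r_uv · N̂ = -2/sqrt(u^2 + 4),
  N(u, v) = r_vv · N̂ = 0.
Evaluating at (u, v) = (3/2, 2*pi/5):
  L = 0, M = -4/5, N = 0.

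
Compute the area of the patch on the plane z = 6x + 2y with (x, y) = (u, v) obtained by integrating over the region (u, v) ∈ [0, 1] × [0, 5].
Area = 5*sqrt(41)

Area = ∫∫ √(EG − F²) du dv with √(EG − F²) = sqrt(41). Integrating over [0, 1] × [0, 5] gives 5*sqrt(41).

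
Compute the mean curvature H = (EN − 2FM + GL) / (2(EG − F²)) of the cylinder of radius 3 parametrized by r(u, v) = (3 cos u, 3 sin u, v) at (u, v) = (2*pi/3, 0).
H = -1/6

With E = 9, F = 0, G = 1, L = -3, M = 0, N = 0, assemble
  H = (EN − 2FM + GL) / (2(EG − F²)) = -1/6.
At (u, v) = (2*pi/3, 0): H = -1/6.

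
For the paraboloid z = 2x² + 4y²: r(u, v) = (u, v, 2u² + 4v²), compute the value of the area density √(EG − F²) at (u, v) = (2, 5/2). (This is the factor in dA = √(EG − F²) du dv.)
√(EG − F²)|_{(2, 5/2)} = sqrt(465)

E = 16*u^2 + 1, F = 32*u*v, G = 64*v^2 + 1, so EG − F² = 16*u^2 + 64*v^2 + 1. Taking the positive square root: √(EG − F²) = sqrt(16*u^2 + 64*v^2 + 1). At (u, v) = (2, 5/2): sqrt(465).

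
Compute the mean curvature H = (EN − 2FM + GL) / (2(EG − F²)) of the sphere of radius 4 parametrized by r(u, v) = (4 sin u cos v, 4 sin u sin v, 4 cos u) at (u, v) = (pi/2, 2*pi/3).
H = -1/4

With E = 16, F = 0, G = 16*sin(u)^2, L = -4*sin(u)/Abs(sin(u)), M = 0, N = -4*sin(u)^3/Abs(sin(u)), assemble
  H = (EN − 2FM + GL) / (2(EG − F²)) = -sin(u)/(4*Abs(sin(u))).
At (u, v) = (pi/2, 2*pi/3): H = -1/4.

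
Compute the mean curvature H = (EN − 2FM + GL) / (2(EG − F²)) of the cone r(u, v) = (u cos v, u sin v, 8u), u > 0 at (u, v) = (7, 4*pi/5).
H = 4*sqrt(65)/455

With E = 65, F = 0, G = u^2, L = 0, M = 0, N = 8*sqrt(65)*u^2/(65*Abs(u)), assemble
  H = (EN − 2FM + GL) / (2(EG − F²)) = 4*sqrt(65)/(65*Abs(u)).
At (u, v) = (7, 4*pi/5): H = 4*sqrt(65)/455.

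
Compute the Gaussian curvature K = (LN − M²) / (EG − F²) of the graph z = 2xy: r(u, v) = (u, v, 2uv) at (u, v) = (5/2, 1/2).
K = -4/729

Coefficients of the first fundamental form: E = 4*v^2 + 1, F = 4*u*v, G = 4*u^2 + 1.
Coefficients of the second fundamental form: L = 0, M = 2/sqrt(4*u^2 + 4*v^2 + 1), N = 0.
Assemble K = (LN − M²)/(EG − F²) = -4/(16*u^4 + 32*u^2*v^2 + 8*u^2 + 16*v^4 + 8*v^2 + 1). At (u, v) = (5/2, 1/2): K = -4/729.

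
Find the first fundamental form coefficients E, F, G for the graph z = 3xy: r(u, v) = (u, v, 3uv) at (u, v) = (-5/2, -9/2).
E = 733/4;  F = 405/4;  G = 229/4

Partials: r_u = (1, 0, 3*v), r_v = (0, 1, 3*u). As functions of (u, v):
  E = r_u · r_u = 9*v^2 + 1,
  F = r_u · r_v = 9*u*v,
  G = r_v · r_v = 9*u^2 + 1.
Evaluating at (u, v) = (-5/2, -9/2): E = 733/4, F = 405/4, G = 229/4.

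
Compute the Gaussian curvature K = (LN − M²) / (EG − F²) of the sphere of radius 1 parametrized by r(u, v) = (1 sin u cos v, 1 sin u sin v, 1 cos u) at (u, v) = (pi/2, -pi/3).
K = 1

Coefficients of the first fundamental form: E = 1, F = 0, G = sin(u)^2.
Coefficients of the second fundamental form: L = -sin(u)/Abs(sin(u)), M = 0, N = -sin(u)^3/Abs(sin(u)).
Assemble K = (LN − M²)/(EG − F²) = 1. At (u, v) = (pi/2, -pi/3): K = 1.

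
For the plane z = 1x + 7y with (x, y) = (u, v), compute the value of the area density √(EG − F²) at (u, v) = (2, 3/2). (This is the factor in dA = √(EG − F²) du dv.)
√(EG − F²)|_{(2, 3/2)} = sqrt(51)

E = 2, F = 7, G = 50, so EG − F² = 51. Taking the positive square root: √(EG − F²) = sqrt(51). At (u, v) = (2, 3/2): sqrt(51).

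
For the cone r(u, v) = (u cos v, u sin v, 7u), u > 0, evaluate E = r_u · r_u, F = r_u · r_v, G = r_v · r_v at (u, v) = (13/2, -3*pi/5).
E = 50;  F = 0;  G = 169/4

Partials: r_u = (cos(v), sin(v), 7), r_v = (-u*sin(v), u*cos(v), 0). As functions of (u, v):
  E = r_u · r_u = 50,
  F = r_u · r_v = 0,
  G = r_v · r_v = u^2.
Evaluating at (u, v) = (13/2, -3*pi/5): E = 50, F = 0, G = 169/4.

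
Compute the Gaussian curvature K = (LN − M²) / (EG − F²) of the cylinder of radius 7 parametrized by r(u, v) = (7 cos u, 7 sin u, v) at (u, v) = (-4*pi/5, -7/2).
K = 0

Coefficients of the first fundamental form: E = 49, F = 0, G = 1.
Coefficients of the second fundamental form: L = -7, M = 0, N = 0.
Assemble K = (LN − M²)/(EG − F²) = 0. At (u, v) = (-4*pi/5, -7/2): K = 0.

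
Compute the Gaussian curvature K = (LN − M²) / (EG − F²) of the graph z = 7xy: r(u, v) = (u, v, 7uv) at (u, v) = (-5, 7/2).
K = -784/53363025

Coefficients of the first fundamental form: E = 49*v^2 + 1, F = 49*u*v, G = 49*u^2 + 1.
Coefficients of the second fundamental form: L = 0, M = 7/sqrt(49*u^2 + 49*v^2 + 1), N = 0.
Assemble K = (LN − M²)/(EG − F²) = -49/(2401*u^4 + 4802*u^2*v^2 + 98*u^2 + 2401*v^4 + 98*v^2 + 1). At (u, v) = (-5, 7/2): K = -784/53363025.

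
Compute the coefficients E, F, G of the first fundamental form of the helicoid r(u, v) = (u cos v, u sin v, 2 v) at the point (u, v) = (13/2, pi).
E = 1;  F = 0;  G = 185/4

Partials: r_u = (cos(v), sin(v), 0), r_v = (-u*sin(v), u*cos(v), 2). As functions of (u, v):
  E = r_u · r_u = 1,
  F = r_u · r_v = 0,
  G = r_v · r_v = u^2 + 4.
Evaluating at (u, v) = (13/2, pi): E = 1, F = 0, G = 185/4.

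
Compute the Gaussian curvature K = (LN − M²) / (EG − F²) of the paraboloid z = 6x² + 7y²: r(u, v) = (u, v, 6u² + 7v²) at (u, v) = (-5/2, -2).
K = 168/2839225

Coefficients of the first fundamental form: E = 144*u^2 + 1, F = 168*u*v, G = 196*v^2 + 1.
Coefficients of the second fundamental form: L = 12/sqrt(144*u^2 + 196*v^2 + 1), M = 0, N = 14/sqrt(144*u^2 + 196*v^2 + 1).
Assemble K = (LN − M²)/(EG − F²) = 168/(20736*u^4 + 56448*u^2*v^2 + 288*u^2 + 38416*v^4 + 392*v^2 + 1). At (u, v) = (-5/2, -2): K = 168/2839225.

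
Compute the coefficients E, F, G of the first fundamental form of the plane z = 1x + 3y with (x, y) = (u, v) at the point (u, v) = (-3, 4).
E = 2;  F = 3;  G = 10

Partials: r_u = (1, 0, 1), r_v = (0, 1, 3). As functions of (u, v):
  E = r_u · r_u = 2,
  F = r_u · r_v = 3,
  G = r_v · r_v = 10.
Evaluating at (u, v) = (-3, 4): E = 2, F = 3, G = 10.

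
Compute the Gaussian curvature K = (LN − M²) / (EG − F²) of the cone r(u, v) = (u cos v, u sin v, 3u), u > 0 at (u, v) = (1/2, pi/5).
K = 0

Coefficients of the first fundamental form: E = 10, F = 0, G = u^2.
Coefficients of the second fundamental form: L = 0, M = 0, N = 3*sqrt(10)*u^2/(10*Abs(u)).
Assemble K = (LN − M²)/(EG − F²) = 0. At (u, v) = (1/2, pi/5): K = 0.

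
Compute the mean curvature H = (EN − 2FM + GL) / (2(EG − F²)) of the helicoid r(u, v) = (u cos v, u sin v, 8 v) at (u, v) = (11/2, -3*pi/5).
H = 0

With E = 1, F = 0, G = u^2 + 64, L = 0, M = -8/sqrt(u^2 + 64), N = 0, assemble
  H = (EN − 2FM + GL) / (2(EG − F²)) = 0.
At (u, v) = (11/2, -3*pi/5): H = 0.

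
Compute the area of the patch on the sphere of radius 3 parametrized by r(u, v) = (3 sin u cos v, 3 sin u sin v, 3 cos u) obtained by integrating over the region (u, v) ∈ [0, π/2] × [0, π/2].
Area = 9*pi/2

Area = ∫∫ √(EG − F²) du dv with √(EG − F²) = 9*Abs(sin(u)). Integrating over [0, π/2] × [0, π/2] gives 9*pi/2.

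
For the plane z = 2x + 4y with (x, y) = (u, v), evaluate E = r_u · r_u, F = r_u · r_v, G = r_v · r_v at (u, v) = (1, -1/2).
E = 5;  F = 8;  G = 17

Partials: r_u = (1, 0, 2), r_v = (0, 1, 4). As functions of (u, v):
  E = r_u · r_u = 5,
  F = r_u · r_v = 8,
  G = r_v · r_v = 17.
Evaluating at (u, v) = (1, -1/2): E = 5, F = 8, G = 17.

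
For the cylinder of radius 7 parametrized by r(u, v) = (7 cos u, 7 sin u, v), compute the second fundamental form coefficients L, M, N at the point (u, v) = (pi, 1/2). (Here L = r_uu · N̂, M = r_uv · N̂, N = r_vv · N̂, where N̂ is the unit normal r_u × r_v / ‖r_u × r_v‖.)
L = -7;  M = 0;  N = 0

Compute the unit normal N̂(u, v) = (cos(u), sin(u), 0), and the second partials r_uu, r_uv, r_vv. Take dot products:
  L(u, v) = r_uu · N̂ = -7,
  M(u, v) = r_uv · N̂ = 0,
  N(u, v) = r_vv · N̂ = 0.
Evaluating at (u, v) = (pi, 1/2):
  L = -7, M = 0, N = 0.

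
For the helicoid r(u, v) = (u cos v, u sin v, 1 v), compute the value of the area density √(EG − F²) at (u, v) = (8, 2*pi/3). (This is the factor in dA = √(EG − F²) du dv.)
√(EG − F²)|_{(8, 2*pi/3)} = sqrt(65)

E = 1, F = 0, G = u^2 + 1, so EG − F² = u^2 + 1. Taking the positive square root: √(EG − F²) = sqrt(u^2 + 1). At (u, v) = (8, 2*pi/3): sqrt(65).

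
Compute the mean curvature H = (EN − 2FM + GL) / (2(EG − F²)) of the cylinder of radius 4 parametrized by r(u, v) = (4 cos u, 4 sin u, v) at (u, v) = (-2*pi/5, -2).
H = -1/8

With E = 16, F = 0, G = 1, L = -4, M = 0, N = 0, assemble
  H = (EN − 2FM + GL) / (2(EG − F²)) = -1/8.
At (u, v) = (-2*pi/5, -2): H = -1/8.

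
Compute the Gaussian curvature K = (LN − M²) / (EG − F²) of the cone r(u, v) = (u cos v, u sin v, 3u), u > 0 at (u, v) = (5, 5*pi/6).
K = 0

Coefficients of the first fundamental form: E = 10, F = 0, G = u^2.
Coefficients of the second fundamental form: L = 0, M = 0, N = 3*sqrt(10)*u^2/(10*Abs(u)).
Assemble K = (LN − M²)/(EG − F²) = 0. At (u, v) = (5, 5*pi/6): K = 0.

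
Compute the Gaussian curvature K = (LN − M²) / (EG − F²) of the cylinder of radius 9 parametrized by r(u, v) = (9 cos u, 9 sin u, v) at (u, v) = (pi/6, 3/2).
K = 0

Coefficients of the first fundamental form: E = 81, F = 0, G = 1.
Coefficients of the second fundamental form: L = -9, M = 0, N = 0.
Assemble K = (LN − M²)/(EG − F²) = 0. At (u, v) = (pi/6, 3/2): K = 0.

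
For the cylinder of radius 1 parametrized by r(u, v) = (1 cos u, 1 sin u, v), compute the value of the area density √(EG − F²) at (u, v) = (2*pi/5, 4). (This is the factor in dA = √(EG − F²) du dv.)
√(EG − F²)|_{(2*pi/5, 4)} = 1

E = 1, F = 0, G = 1, so EG − F² = 1. Taking the positive square root: √(EG − F²) = 1. At (u, v) = (2*pi/5, 4): 1.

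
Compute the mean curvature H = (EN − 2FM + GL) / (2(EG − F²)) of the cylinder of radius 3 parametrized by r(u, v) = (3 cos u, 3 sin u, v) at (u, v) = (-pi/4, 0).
H = -1/6

With E = 9, F = 0, G = 1, L = -3, M = 0, N = 0, assemble
  H = (EN − 2FM + GL) / (2(EG − F²)) = -1/6.
At (u, v) = (-pi/4, 0): H = -1/6.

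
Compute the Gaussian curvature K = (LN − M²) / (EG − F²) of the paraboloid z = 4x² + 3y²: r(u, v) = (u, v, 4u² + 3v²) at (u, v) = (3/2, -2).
K = 48/83521

Coefficients of the first fundamental form: E = 64*u^2 + 1, F = 48*u*v, G = 36*v^2 + 1.
Coefficients of the second fundamental form: L = 8/sqrt(64*u^2 + 36*v^2 + 1), M = 0, N = 6/sqrt(64*u^2 + 36*v^2 + 1).
Assemble K = (LN − M²)/(EG − F²) = 48/(4096*u^4 + 4608*u^2*v^2 + 128*u^2 + 1296*v^4 + 72*v^2 + 1). At (u, v) = (3/2, -2): K = 48/83521.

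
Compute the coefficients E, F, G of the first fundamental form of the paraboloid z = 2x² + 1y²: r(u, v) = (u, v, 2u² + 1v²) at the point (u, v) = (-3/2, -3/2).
E = 37;  F = 18;  G = 10

Partials: r_u = (1, 0, 4*u), r_v = (0, 1, 2*v). As functions of (u, v):
  E = r_u · r_u = 16*u^2 + 1,
  F = r_u · r_v = 8*u*v,
  G = r_v · r_v = 4*v^2 + 1.
Evaluating at (u, v) = (-3/2, -3/2): E = 37, F = 18, G = 10.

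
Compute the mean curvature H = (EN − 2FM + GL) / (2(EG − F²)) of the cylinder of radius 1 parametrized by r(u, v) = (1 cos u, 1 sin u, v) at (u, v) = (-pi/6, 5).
H = -1/2

With E = 1, F = 0, G = 1, L = -1, M = 0, N = 0, assemble
  H = (EN − 2FM + GL) / (2(EG − F²)) = -1/2.
At (u, v) = (-pi/6, 5): H = -1/2.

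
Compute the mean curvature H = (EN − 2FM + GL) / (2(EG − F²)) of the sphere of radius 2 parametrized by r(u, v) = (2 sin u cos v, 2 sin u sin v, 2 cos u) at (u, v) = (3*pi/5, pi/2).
H = -1/2

With E = 4, F = 0, G = 4*sin(u)^2, L = -2*sin(u)/Abs(sin(u)), M = 0, N = -2*sin(u)^3/Abs(sin(u)), assemble
  H = (EN − 2FM + GL) / (2(EG − F²)) = -sin(u)/(2*Abs(sin(u))).
At (u, v) = (3*pi/5, pi/2): H = -1/2.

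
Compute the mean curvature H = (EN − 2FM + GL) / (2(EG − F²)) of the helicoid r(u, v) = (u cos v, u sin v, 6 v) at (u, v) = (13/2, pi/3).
H = 0

With E = 1, F = 0, G = u^2 + 36, L = 0, M = -6/sqrt(u^2 + 36), N = 0, assemble
  H = (EN − 2FM + GL) / (2(EG − F²)) = 0.
At (u, v) = (13/2, pi/3): H = 0.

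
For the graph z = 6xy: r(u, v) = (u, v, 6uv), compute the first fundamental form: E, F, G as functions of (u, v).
E = 36*v^2 + 1;  F = 36*u*v;  G = 36*u^2 + 1

Compute partials: r_u = (1, 0, 6*v), r_v = (0, 1, 6*u). Then
  E = r_u · r_u = 36*v^2 + 1,
  F = r_u · r_v = 36*u*v,
  G = r_v · r_v = 36*u^2 + 1.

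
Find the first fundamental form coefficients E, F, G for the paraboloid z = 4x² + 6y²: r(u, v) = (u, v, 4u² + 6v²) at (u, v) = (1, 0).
E = 65;  F = 0;  G = 1

Partials: r_u = (1, 0, 8*u), r_v = (0, 1, 12*v). As functions of (u, v):
  E = r_u · r_u = 64*u^2 + 1,
  F = r_u · r_v = 96*u*v,
  G = r_v · r_v = 144*v^2 + 1.
Evaluating at (u, v) = (1, 0): E = 65, F = 0, G = 1.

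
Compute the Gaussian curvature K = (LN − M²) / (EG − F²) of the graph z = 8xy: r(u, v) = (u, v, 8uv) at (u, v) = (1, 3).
K = -64/410881

Coefficients of the first fundamental form: E = 64*v^2 + 1, F = 64*u*v, G = 64*u^2 + 1.
Coefficients of the second fundamental form: L = 0, M = 8/sqrt(64*u^2 + 64*v^2 + 1), N = 0.
Assemble K = (LN − M²)/(EG − F²) = -64/(4096*u^4 + 8192*u^2*v^2 + 128*u^2 + 4096*v^4 + 128*v^2 + 1). At (u, v) = (1, 3): K = -64/410881.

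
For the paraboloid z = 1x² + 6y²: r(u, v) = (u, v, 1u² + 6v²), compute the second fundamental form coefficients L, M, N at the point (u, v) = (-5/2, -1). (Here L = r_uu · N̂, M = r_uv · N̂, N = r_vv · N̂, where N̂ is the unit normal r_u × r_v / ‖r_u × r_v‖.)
L = sqrt(170)/85;  M = 0;  N = 6*sqrt(170)/85

Compute the unit normal N̂(u, v) = (-2*u/sqrt(4*u^2 + 144*v^2 + 1), -12*v/sqrt(4*u^2 + 144*v^2 + 1), 1/sqrt(4*u^2 + 144*v^2 + 1)), and the second partials r_uu, r_uv, r_vv. Take dot products:
  L(u, v) = r_uu · N̂ = 2/sqrt(4*u^2 + 144*v^2 + 1),
  M(u, v) = r_uv · N̂ = 0,
  N(u, v) = r_vv · N̂ = 12/sqrt(4*u^2 + 144*v^2 + 1).
Evaluating at (u, v) = (-5/2, -1):
  L = sqrt(170)/85, M = 0, N = 6*sqrt(170)/85.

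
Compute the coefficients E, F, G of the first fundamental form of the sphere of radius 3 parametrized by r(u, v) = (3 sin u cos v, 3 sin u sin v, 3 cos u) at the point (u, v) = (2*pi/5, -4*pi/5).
E = 9;  F = 0;  G = 9*sqrt(5)/8 + 45/8

Partials: r_u = (3*cos(u)*cos(v), 3*sin(v)*cos(u), -3*sin(u)), r_v = (-3*sin(u)*sin(v), 3*sin(u)*cos(v), 0). As functions of (u, v):
  E = r_u · r_u = 9,
  F = r_u · r_v = 0,
  G = r_v · r_v = 9*sin(u)^2.
Evaluating at (u, v) = (2*pi/5, -4*pi/5): E = 9, F = 0, G = 9*sqrt(5)/8 + 45/8.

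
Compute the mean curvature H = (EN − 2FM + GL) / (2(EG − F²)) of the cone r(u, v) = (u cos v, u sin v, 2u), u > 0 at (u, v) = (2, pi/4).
H = sqrt(5)/10

With E = 5, F = 0, G = u^2, L = 0, M = 0, N = 2*sqrt(5)*u^2/(5*Abs(u)), assemble
  H = (EN − 2FM + GL) / (2(EG − F²)) = sqrt(5)/(5*Abs(u)).
At (u, v) = (2, pi/4): H = sqrt(5)/10.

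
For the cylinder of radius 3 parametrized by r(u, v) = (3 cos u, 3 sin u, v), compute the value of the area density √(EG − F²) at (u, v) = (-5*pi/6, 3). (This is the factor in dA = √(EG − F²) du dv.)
√(EG − F²)|_{(-5*pi/6, 3)} = 3

E = 9, F = 0, G = 1, so EG − F² = 9. Taking the positive square root: √(EG − F²) = 3. At (u, v) = (-5*pi/6, 3): 3.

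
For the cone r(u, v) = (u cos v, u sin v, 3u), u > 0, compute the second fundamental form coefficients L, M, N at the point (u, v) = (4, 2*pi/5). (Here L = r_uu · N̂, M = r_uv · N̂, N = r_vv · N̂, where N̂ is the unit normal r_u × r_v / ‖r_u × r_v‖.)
L = 0;  M = 0;  N = 6*sqrt(10)/5

Compute the unit normal N̂(u, v) = (-3*sqrt(10)*u*cos(v)/(10*Abs(u)), -3*sqrt(10)*u*sin(v)/(10*Abs(u)), sqrt(10)*u/(10*Abs(u))), and the second partials r_uu, r_uv, r_vv. Take dot products:
  L(u, v) = r_uu · N̂ = 0,
  M(u, v) = r_uv · N̂ = 0,
  N(u, v) = r_vv · N̂ = 3*sqrt(10)*u^2/(10*Abs(u)).
Evaluating at (u, v) = (4, 2*pi/5):
  L = 0, M = 0, N = 6*sqrt(10)/5.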